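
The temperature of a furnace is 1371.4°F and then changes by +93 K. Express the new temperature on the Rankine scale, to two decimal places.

Initial temperature in Celsius: (1371.4 - 32) × 5/9 = 744.1111°C.
The 93 K change is an interval; Kelvin and Celsius degrees are the same size, so ΔC = +93°C.
Final Celsius temperature: 744.1111 + 93.0000 = 837.1111°C.
In Rankine: 837.1111 × 1.8 + 491.67 = 1998.47°R.

1998.47°R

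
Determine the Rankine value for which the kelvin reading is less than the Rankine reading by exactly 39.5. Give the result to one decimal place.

88.9°R

Let R be the Rankine reading. The kelvin reading is K = 5/9·R.
Require K - R = -39.5: (-4/9)·R = -39.5.
R = (-39.5) / (-4/9) = 88.9.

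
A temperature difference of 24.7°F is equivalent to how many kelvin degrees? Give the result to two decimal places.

13.72 K

Only the scale ratio 5/9 matters for a change in temperature.
24.7 × 5/9 = 13.72.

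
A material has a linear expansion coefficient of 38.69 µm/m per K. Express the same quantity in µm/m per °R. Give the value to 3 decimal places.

21.494 µm/m per °R

Since only a temperature interval is involved, the additive offset between the scales drops out.
A change of 1°R is a change of 5/9 K, so per °R the value is 38.69 × 5/9 = 21.494.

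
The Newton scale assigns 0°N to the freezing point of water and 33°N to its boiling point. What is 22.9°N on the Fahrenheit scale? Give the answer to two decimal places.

Linear interpolation between the fixed points: C = (22.9 - 0) × 100 / (33 - 0) = 69.3939°C.
Then 69.3939 × 1.8 + 32 = 156.91°F.

156.91°F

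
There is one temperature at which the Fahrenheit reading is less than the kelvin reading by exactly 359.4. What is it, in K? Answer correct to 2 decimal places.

125.34 K

Let K be the kelvin reading. The Fahrenheit reading is F = 1.8·K - 459.67.
Require F - K = -359.4: (0.8)·K - 459.67 = -359.4.
K = (-359.4 + 459.67) / (0.8) = 125.34.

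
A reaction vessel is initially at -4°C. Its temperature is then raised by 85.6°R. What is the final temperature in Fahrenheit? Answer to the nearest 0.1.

110.4°F

The 85.6°R change is an interval, so only the factor 5/9 applies: +85.6 × 5/9 = +47.5556°C.
Final Celsius temperature: -4.0000 + 47.5556 = 43.5556°C.
In Fahrenheit: 43.5556 × 1.8 + 32 = 110.4°F.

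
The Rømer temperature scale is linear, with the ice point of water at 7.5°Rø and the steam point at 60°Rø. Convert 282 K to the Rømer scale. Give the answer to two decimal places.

First in Celsius: 282 - 273.15 = 8.8500°C.
Linearly onto the Rømer scale: 7.5 + (8.8500 / 100) × (60 - 7.5) = 12.15°Rø.

12.15°Rø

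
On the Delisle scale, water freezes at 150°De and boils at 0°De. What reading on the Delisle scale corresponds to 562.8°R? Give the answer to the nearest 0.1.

90.7°De

First in Celsius: (562.8 - 491.67) × 5/9 = 39.5167°C.
Linearly onto the Delisle scale: 150 + (39.5167 / 100) × (0 - 150) = 90.7°De.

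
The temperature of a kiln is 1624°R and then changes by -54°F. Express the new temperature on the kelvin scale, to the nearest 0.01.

Initial temperature in Celsius: (1624 - 491.67) × 5/9 = 629.0722°C.
The 54°F change is an interval, so only the factor 5/9 applies: -54 × 5/9 = -30.0000°C.
Final Celsius temperature: 629.0722 - 30.0000 = 599.0722°C.
In kelvin: 599.0722 + 273.15 = 872.22 K.

872.22 K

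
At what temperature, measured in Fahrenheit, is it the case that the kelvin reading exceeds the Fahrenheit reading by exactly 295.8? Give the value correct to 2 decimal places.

Let F be the Fahrenheit reading. The kelvin reading is K = 5/9·F + 255.372.
Require K - F = 295.8: (-4/9)·F + 255.372 = 295.8.
F = (295.8 - 255.372) / (-4/9) = -90.96.

-90.96°F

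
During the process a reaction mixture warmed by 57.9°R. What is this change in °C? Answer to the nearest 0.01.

An interval of 1°R corresponds to 5/9°C.
57.9 × 5/9 = 32.17.

32.17°C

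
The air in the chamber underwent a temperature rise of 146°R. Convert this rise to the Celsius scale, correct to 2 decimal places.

For a temperature interval the offset drops out; only the factor 5/9 applies.
146 × 5/9 = 81.11.

81.11°C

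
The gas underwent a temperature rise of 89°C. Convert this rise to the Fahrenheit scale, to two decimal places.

160.20°F

An interval of 1°C corresponds to 1.8°F.
89 × 1.8 = 160.20.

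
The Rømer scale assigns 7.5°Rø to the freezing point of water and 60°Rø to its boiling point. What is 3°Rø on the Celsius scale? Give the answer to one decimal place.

-8.6°C

Linear interpolation between the fixed points: C = (3 - 7.5) × 100 / (60 - 7.5) = -8.5714°C.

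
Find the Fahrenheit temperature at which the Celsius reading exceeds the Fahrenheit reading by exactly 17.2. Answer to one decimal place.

Let F be the Fahrenheit reading. The Celsius reading is C = 5/9·F - 17.7778.
Require C - F = 17.2: (-4/9)·F - 17.7778 = 17.2.
F = (17.2 + 17.7778) / (-4/9) = -78.7.

-78.7°F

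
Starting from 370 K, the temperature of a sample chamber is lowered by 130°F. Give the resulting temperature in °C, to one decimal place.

24.6°C

Initial temperature in Celsius: 370 - 273.15 = 96.8500°C.
The 130°F change is an interval, so only the factor 5/9 applies: -130 × 5/9 = -72.2222°C.
Final Celsius temperature: 96.8500 - 72.2222 = 24.6278°C.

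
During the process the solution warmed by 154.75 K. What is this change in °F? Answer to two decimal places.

278.55°F

An interval of 1 K corresponds to 1.8°F.
154.75 × 1.8 = 278.55.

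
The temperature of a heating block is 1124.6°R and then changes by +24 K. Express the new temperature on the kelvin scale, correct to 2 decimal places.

Initial temperature in Celsius: (1124.6 - 491.67) × 5/9 = 351.6278°C.
The 24 K change is an interval; Kelvin and Celsius degrees are the same size, so ΔC = +24°C.
Final Celsius temperature: 351.6278 + 24.0000 = 375.6278°C.
In kelvin: 375.6278 + 273.15 = 648.78 K.

648.78 K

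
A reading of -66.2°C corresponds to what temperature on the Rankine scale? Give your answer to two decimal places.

372.51°R

In Rankine: -66.2000 × 1.8 + 491.67 = 372.51°R.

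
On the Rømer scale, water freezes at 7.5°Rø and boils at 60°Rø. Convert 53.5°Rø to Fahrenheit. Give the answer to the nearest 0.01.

189.71°F

Linear interpolation between the fixed points: C = (53.5 - 7.5) × 100 / (60 - 7.5) = 87.6190°C.
Then 87.6190 × 1.8 + 32 = 189.71°F.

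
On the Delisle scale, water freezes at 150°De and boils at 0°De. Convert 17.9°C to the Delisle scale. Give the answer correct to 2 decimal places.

Linearly onto the Delisle scale: 150 + (17.9000 / 100) × (0 - 150) = 123.15°De.

123.15°De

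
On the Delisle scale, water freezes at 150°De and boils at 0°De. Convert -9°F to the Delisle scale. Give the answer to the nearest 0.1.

184.2°De

First in Celsius: (-9 - 32) × 5/9 = -22.7778°C.
Linearly onto the Delisle scale: 150 + (-22.7778 / 100) × (0 - 150) = 184.2°De.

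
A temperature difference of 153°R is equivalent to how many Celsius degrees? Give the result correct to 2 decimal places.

Only the scale ratio 5/9 matters for a change in temperature.
153 × 5/9 = 85.00.

85.00°C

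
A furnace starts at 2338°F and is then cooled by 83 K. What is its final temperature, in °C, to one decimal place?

Initial temperature in Celsius: (2338 - 32) × 5/9 = 1281.1111°C.
The 83 K change is an interval; Kelvin and Celsius degrees are the same size, so ΔC = -83°C.
Final Celsius temperature: 1281.1111 - 83.0000 = 1198.1111°C.

1198.1°C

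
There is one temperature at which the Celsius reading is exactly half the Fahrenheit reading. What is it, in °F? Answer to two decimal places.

Let F be the Fahrenheit reading. The Celsius reading is C = 5/9·F - 17.7778.
Require C = 0.5·F: 5/9·F - 17.7778 = 0.5·F.
(1/18)·F = 17.7778  ⇒  F = 320.00.

320.00°F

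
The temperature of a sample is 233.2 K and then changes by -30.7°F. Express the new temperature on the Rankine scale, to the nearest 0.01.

Initial temperature in Celsius: 233.2 - 273.15 = -39.9500°C.
The 30.7°F change is an interval, so only the factor 5/9 applies: -30.7 × 5/9 = -17.0556°C.
Final Celsius temperature: -39.9500 - 17.0556 = -57.0056°C.
In Rankine: -57.0056 × 1.8 + 491.67 = 389.06°R.

389.06°R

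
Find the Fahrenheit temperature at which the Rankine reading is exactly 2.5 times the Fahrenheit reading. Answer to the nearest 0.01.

Let F be the Fahrenheit reading. The Rankine reading is R = 1·F + 459.67.
Require R = 2.5·F: 1·F + 459.67 = 2.5·F.
(-1.5)·F = -459.67  ⇒  F = 306.45.

306.45°F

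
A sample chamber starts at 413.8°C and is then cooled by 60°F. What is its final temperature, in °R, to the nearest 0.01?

The 60°F change is an interval, so only the factor 5/9 applies: -60 × 5/9 = -33.3333°C.
Final Celsius temperature: 413.8000 - 33.3333 = 380.4667°C.
In Rankine: 380.4667 × 1.8 + 491.67 = 1176.51°R.

1176.51°R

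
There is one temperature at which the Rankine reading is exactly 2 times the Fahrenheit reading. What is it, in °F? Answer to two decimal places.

Let F be the Fahrenheit reading. The Rankine reading is R = 1·F + 459.67.
Require R = 2·F: 1·F + 459.67 = 2·F.
(-1)·F = -459.67  ⇒  F = 459.67.

459.67°F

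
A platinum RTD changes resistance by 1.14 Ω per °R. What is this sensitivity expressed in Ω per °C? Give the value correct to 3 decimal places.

The quantity depends on a temperature interval, so only the ratio of degree sizes applies; the offset between the scales is irrelevant.
A change of 1°C is a change of 1.8°R, so per °C the value is 1.14 × 1.8 = 2.052.

2.052 Ω per °C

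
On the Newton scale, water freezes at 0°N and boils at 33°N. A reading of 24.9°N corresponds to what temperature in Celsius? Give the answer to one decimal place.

75.5°C

Linear interpolation between the fixed points: C = (24.9 - 0) × 100 / (33 - 0) = 75.4545°C.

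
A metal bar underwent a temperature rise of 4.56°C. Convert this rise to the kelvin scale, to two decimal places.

4.56 K

Celsius and kelvin degrees are the same size, so the interval is unchanged: 4.56.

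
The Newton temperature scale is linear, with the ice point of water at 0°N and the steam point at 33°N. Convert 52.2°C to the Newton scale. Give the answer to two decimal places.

Linearly onto the Newton scale: 0 + (52.2000 / 100) × (33 - 0) = 17.23°N.

17.23°N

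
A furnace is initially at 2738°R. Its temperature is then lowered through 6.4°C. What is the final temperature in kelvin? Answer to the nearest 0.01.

Initial temperature in Celsius: (2738 - 491.67) × 5/9 = 1247.9611°C.
Final Celsius temperature: 1247.9611 - 6.4000 = 1241.5611°C.
In kelvin: 1241.5611 + 273.15 = 1514.71 K.

1514.71 K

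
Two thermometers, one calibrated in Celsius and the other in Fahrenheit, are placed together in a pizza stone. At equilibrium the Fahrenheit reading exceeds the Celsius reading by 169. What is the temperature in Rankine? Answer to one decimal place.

Let x be the Celsius reading; then the Fahrenheit reading is 1.8·x + 32.
(1.8·x + 32) - x = 169  ⇒  (0.8)·x = 137  ⇒  x = 171.2500°C.
In Rankine: 171.2500 × 1.8 + 491.67 = 799.9°R.

799.9°R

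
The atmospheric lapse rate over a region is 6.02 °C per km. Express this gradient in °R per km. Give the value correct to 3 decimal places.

10.836 °R/km

The quantity depends on a temperature interval, so only the ratio of degree sizes applies; the offset between the scales is irrelevant.
A change of 1°C is a change of 1.8°R, so 6.02 × 1.8 = 10.836.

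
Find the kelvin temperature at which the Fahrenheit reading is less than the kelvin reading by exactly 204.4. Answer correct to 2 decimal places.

319.09 K

Let K be the kelvin reading. The Fahrenheit reading is F = 1.8·K - 459.67.
Require F - K = -204.4: (0.8)·K - 459.67 = -204.4.
K = (-204.4 + 459.67) / (0.8) = 319.09.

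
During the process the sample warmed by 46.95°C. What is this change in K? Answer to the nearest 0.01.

Celsius and kelvin degrees are the same size, so the interval is unchanged: 46.95.

46.95 K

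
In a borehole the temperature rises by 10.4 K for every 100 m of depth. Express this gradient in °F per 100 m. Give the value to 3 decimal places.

18.720 °F/100 m

The quantity depends on a temperature interval, so only the ratio of degree sizes applies; the offset between the scales is irrelevant.
A change of 1 K is a change of 1.8°F, so 10.4 × 1.8 = 18.720.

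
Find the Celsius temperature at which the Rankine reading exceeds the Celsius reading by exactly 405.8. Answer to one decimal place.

-107.3°C

Let C be the Celsius reading. The Rankine reading is R = 1.8·C + 491.67.
Require R - C = 405.8: (0.8)·C + 491.67 = 405.8.
C = (405.8 - 491.67) / (0.8) = -107.3.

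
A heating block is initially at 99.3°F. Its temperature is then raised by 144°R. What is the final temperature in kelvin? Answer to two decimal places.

Initial temperature in Celsius: (99.3 - 32) × 5/9 = 37.3889°C.
The 144°R change is an interval, so only the factor 5/9 applies: +144 × 5/9 = +80.0000°C.
Final Celsius temperature: 37.3889 + 80.0000 = 117.3889°C.
In kelvin: 117.3889 + 273.15 = 390.54 K.

390.54 K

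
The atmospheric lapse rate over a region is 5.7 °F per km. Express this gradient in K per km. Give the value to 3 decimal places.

The quantity depends on a temperature interval, so only the ratio of degree sizes applies; the offset between the scales is irrelevant.
A change of 1°F is a change of 5/9 K, so 5.7 × 5/9 = 3.167.

3.167 K/km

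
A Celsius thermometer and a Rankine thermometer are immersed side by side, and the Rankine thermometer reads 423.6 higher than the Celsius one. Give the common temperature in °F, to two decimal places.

-121.16°F

Let x be the Celsius reading; then the Rankine reading is 1.8·x + 491.67.
(1.8·x + 491.67) - x = 423.6  ⇒  (0.8)·x = -68.07  ⇒  x = -85.0875°C.
In Fahrenheit: -85.0875 × 1.8 + 32 = -121.16°F.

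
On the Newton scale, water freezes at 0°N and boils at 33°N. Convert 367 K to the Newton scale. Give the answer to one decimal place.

First in Celsius: 367 - 273.15 = 93.8500°C.
Linearly onto the Newton scale: 0 + (93.8500 / 100) × (33 - 0) = 31.0°N.

31.0°N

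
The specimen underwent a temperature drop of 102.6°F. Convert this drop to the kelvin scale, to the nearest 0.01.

57.00 K

An interval of 1°F corresponds to 5/9 K.
102.6 × 5/9 = 57.00.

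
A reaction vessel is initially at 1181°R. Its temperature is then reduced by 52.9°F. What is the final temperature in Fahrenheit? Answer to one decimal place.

Initial temperature in Celsius: (1181 - 491.67) × 5/9 = 382.9611°C.
The 52.9°F change is an interval, so only the factor 5/9 applies: -52.9 × 5/9 = -29.3889°C.
Final Celsius temperature: 382.9611 - 29.3889 = 353.5722°C.
In Fahrenheit: 353.5722 × 1.8 + 32 = 668.4°F.

668.4°F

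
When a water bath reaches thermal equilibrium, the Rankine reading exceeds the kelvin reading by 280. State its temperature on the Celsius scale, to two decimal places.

76.85°C

Let x be the kelvin reading; then the Rankine reading is 1.8·x.
(1.8·x) - x = 280  ⇒  (0.8)·x = 280  ⇒  x = 350.0000 K.
In Celsius: 350 - 273.15 = 76.85°C.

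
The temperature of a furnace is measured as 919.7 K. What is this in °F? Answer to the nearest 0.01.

In Celsius: 919.7 - 273.15 = 646.5500°C.
In Fahrenheit: 646.5500 × 1.8 + 32 = 1195.79°F.

1195.79°F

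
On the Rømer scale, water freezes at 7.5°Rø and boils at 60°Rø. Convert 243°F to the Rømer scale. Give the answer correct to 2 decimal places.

69.04°Rø

First in Celsius: (243 - 32) × 5/9 = 117.2222°C.
Linearly onto the Rømer scale: 7.5 + (117.2222 / 100) × (60 - 7.5) = 69.04°Rø.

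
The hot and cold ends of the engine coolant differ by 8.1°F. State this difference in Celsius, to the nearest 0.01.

4.50°C

An interval of 1°F corresponds to 5/9°C.
8.1 × 5/9 = 4.50.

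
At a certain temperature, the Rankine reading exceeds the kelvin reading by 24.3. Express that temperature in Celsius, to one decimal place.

Let x be the Rankine reading; then the kelvin reading is 5/9·x.
(5/9·x) - x = -24.3  ⇒  (-4/9)·x = -24.3  ⇒  x = 54.6750°R.
In Celsius: (54.675 - 491.67) × 5/9 = -242.8°C.

-242.8°C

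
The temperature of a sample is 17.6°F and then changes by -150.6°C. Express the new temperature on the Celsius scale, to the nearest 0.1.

-158.6°C

Initial temperature in Celsius: (17.6 - 32) × 5/9 = -8.0000°C.
Final Celsius temperature: -8.0000 - 150.6000 = -158.6000°C.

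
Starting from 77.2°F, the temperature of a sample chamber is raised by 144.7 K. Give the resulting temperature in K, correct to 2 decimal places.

442.96 K

Initial temperature in Celsius: (77.2 - 32) × 5/9 = 25.1111°C.
The 144.7 K change is an interval; Kelvin and Celsius degrees are the same size, so ΔC = +144.7°C.
Final Celsius temperature: 25.1111 + 144.7000 = 169.8111°C.
In kelvin: 169.8111 + 273.15 = 442.96 K.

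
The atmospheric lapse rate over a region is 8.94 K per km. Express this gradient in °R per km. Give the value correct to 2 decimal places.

16.09 °R/km

Since only a temperature interval is involved, the additive offset between the scales drops out.
A change of 1 K is a change of 1.8°R, so 8.94 × 1.8 = 16.09.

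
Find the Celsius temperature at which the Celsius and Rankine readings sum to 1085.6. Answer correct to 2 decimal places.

212.12°C

Let C be the Celsius reading. The Rankine reading is R = 1.8·C + 491.67.
Require C + R = 1085.6: (2.8)·C + 491.67 = 1085.6.
C = (1085.6 - 491.67) / (2.8) = 212.12.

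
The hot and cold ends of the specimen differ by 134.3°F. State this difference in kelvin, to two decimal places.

Only the scale ratio 5/9 matters for a change in temperature.
134.3 × 5/9 = 74.61.

74.61 K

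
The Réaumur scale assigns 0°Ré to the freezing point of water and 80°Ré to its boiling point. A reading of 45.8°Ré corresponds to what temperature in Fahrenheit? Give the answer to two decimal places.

Linear interpolation between the fixed points: C = (45.8 - 0) × 100 / (80 - 0) = 57.2500°C.
Then 57.2500 × 1.8 + 32 = 135.05°F.

135.05°F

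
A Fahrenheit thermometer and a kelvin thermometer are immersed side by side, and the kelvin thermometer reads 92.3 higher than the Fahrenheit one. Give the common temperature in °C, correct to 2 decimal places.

186.06°C

Let x be the Fahrenheit reading; then the kelvin reading is 5/9·x + 255.372.
(5/9·x + 255.372) - x = 92.3  ⇒  (-4/9)·x = -163.072  ⇒  x = 366.9125°F.
In Celsius: (366.9125 - 32) × 5/9 = 186.06°C.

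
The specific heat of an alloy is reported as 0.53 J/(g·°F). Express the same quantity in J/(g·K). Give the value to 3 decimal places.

0.954 J/(g·K)

The quantity depends on a temperature interval, so only the ratio of degree sizes applies; the offset between the scales is irrelevant.
A change of 1 K is a change of 1.8°F, so per K the value is 0.53 × 1.8 = 0.954.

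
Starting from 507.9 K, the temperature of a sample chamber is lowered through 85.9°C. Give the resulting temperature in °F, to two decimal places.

Initial temperature in Celsius: 507.9 - 273.15 = 234.7500°C.
Final Celsius temperature: 234.7500 - 85.9000 = 148.8500°C.
In Fahrenheit: 148.8500 × 1.8 + 32 = 299.93°F.

299.93°F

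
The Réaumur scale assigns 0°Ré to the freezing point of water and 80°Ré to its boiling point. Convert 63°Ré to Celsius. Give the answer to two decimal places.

78.75°C

Linear interpolation between the fixed points: C = (63 - 0) × 100 / (80 - 0) = 78.7500°C.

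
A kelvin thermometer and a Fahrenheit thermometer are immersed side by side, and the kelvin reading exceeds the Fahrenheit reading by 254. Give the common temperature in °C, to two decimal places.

-16.06°C

Let x be the kelvin reading; then the Fahrenheit reading is 1.8·x - 459.67.
(1.8·x - 459.67) - x = -254  ⇒  (0.8)·x = 205.67  ⇒  x = 257.0875 K.
In Celsius: 257.0875 - 273.15 = -16.06°C.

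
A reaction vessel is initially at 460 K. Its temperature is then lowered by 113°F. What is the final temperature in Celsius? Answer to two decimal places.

124.07°C

Initial temperature in Celsius: 460 - 273.15 = 186.8500°C.
The 113°F change is an interval, so only the factor 5/9 applies: -113 × 5/9 = -62.7778°C.
Final Celsius temperature: 186.8500 - 62.7778 = 124.0722°C.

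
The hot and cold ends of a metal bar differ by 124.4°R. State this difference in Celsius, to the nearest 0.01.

69.11°C

An interval of 1°R corresponds to 5/9°C.
124.4 × 5/9 = 69.11.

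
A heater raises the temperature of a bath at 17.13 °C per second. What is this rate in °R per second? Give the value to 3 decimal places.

30.834 °R/second

The quantity depends on a temperature interval, so only the ratio of degree sizes applies; the offset between the scales is irrelevant.
A change of 1°C is a change of 1.8°R, so 17.13 × 1.8 = 30.834.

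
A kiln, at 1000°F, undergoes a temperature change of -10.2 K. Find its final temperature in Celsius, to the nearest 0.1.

527.6°C

Initial temperature in Celsius: (1000 - 32) × 5/9 = 537.7778°C.
The 10.2 K change is an interval; Kelvin and Celsius degrees are the same size, so ΔC = -10.2°C.
Final Celsius temperature: 537.7778 - 10.2000 = 527.5778°C.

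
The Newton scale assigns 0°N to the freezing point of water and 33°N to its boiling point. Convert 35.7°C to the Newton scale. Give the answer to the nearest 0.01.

11.78°N

Linearly onto the Newton scale: 0 + (35.7000 / 100) × (33 - 0) = 11.78°N.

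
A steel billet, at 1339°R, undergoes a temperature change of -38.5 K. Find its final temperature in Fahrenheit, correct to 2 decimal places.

810.03°F

Initial temperature in Celsius: (1339 - 491.67) × 5/9 = 470.7389°C.
The 38.5 K change is an interval; Kelvin and Celsius degrees are the same size, so ΔC = -38.5°C.
Final Celsius temperature: 470.7389 - 38.5000 = 432.2389°C.
In Fahrenheit: 432.2389 × 1.8 + 32 = 810.03°F.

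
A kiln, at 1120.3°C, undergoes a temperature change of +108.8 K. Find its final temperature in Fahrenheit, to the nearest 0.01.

The 108.8 K change is an interval; Kelvin and Celsius degrees are the same size, so ΔC = +108.8°C.
Final Celsius temperature: 1120.3000 + 108.8000 = 1229.1000°C.
In Fahrenheit: 1229.1000 × 1.8 + 32 = 2244.38°F.

2244.38°F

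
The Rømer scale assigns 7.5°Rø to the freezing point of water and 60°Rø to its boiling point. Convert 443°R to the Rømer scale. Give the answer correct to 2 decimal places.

-6.70°Rø

First in Celsius: (443 - 491.67) × 5/9 = -27.0389°C.
Linearly onto the Rømer scale: 7.5 + (-27.0389 / 100) × (60 - 7.5) = -6.70°Rø.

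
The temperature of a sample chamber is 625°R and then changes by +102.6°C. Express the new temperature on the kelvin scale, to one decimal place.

449.8 K

Initial temperature in Celsius: (625 - 491.67) × 5/9 = 74.0722°C.
Final Celsius temperature: 74.0722 + 102.6000 = 176.6722°C.
In kelvin: 176.6722 + 273.15 = 449.8 K.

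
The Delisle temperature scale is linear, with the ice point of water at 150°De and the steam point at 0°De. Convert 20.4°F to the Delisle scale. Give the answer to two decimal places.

159.67°De

First in Celsius: (20.4 - 32) × 5/9 = -6.4444°C.
Linearly onto the Delisle scale: 150 + (-6.4444 / 100) × (0 - 150) = 159.67°De.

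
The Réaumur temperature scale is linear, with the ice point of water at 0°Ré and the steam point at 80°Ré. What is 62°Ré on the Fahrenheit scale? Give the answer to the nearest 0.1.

171.5°F

Linear interpolation between the fixed points: C = (62 - 0) × 100 / (80 - 0) = 77.5000°C.
Then 77.5000 × 1.8 + 32 = 171.5°F.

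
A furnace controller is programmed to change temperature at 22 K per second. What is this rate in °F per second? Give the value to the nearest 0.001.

The quantity depends on a temperature interval, so only the ratio of degree sizes applies; the offset between the scales is irrelevant.
A change of 1 K is a change of 1.8°F, so 22 × 1.8 = 39.600.

39.600 °F/second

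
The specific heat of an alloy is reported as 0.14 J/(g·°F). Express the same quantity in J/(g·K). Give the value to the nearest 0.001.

The quantity depends on a temperature interval, so only the ratio of degree sizes applies; the offset between the scales is irrelevant.
A change of 1 K is a change of 1.8°F, so per K the value is 0.14 × 1.8 = 0.252.

0.252 J/(g·K)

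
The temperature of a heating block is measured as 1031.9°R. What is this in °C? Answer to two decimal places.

300.13°C

In Celsius: (1031.9 - 491.67) × 5/9 = 300.1278°C.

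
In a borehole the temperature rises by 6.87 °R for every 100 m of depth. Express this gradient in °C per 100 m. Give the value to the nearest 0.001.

3.817 °C/100 m

The quantity depends on a temperature interval, so only the ratio of degree sizes applies; the offset between the scales is irrelevant.
A change of 1°R is a change of 5/9°C, so 6.87 × 5/9 = 3.817.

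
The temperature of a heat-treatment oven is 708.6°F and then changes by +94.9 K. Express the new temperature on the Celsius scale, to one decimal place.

470.8°C

Initial temperature in Celsius: (708.6 - 32) × 5/9 = 375.8889°C.
The 94.9 K change is an interval; Kelvin and Celsius degrees are the same size, so ΔC = +94.9°C.
Final Celsius temperature: 375.8889 + 94.9000 = 470.7889°C.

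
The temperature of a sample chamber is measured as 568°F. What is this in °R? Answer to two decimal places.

In Celsius: (568 - 32) × 5/9 = 297.7778°C.
In Rankine: 297.7778 × 1.8 + 491.67 = 1027.67°R.

1027.67°R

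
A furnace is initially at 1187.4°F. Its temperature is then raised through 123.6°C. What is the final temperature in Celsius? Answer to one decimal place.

765.5°C

Initial temperature in Celsius: (1187.4 - 32) × 5/9 = 641.8889°C.
Final Celsius temperature: 641.8889 + 123.6000 = 765.4889°C.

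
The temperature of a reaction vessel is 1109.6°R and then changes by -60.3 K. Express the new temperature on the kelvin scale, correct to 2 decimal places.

556.14 K

Initial temperature in Celsius: (1109.6 - 491.67) × 5/9 = 343.2944°C.
The 60.3 K change is an interval; Kelvin and Celsius degrees are the same size, so ΔC = -60.3°C.
Final Celsius temperature: 343.2944 - 60.3000 = 282.9944°C.
In kelvin: 282.9944 + 273.15 = 556.14 K.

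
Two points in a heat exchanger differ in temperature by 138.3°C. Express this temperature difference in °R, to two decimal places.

248.94°R

Only the scale ratio 1.8 matters for a change in temperature.
138.3 × 1.8 = 248.94.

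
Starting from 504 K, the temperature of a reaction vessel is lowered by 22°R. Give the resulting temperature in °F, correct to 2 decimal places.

Initial temperature in Celsius: 504 - 273.15 = 230.8500°C.
The 22°R change is an interval, so only the factor 5/9 applies: -22 × 5/9 = -12.2222°C.
Final Celsius temperature: 230.8500 - 12.2222 = 218.6278°C.
In Fahrenheit: 218.6278 × 1.8 + 32 = 425.53°F.

425.53°F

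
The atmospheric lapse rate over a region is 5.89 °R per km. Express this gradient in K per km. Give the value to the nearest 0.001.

Since only a temperature interval is involved, the additive offset between the scales drops out.
A change of 1°R is a change of 5/9 K, so 5.89 × 5/9 = 3.272.

3.272 K/km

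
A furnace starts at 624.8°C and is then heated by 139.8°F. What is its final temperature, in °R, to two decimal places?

The 139.8°F change is an interval, so only the factor 5/9 applies: +139.8 × 5/9 = +77.6667°C.
Final Celsius temperature: 624.8000 + 77.6667 = 702.4667°C.
In Rankine: 702.4667 × 1.8 + 491.67 = 1756.11°R.

1756.11°R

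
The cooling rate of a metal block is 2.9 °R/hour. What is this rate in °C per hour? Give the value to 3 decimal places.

1.611 °C/hour

Since only a temperature interval is involved, the additive offset between the scales drops out.
A change of 1°R is a change of 5/9°C, so 2.9 × 5/9 = 1.611.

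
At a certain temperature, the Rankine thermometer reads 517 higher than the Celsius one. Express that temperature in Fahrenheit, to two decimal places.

88.99°F

Let x be the Celsius reading; then the Rankine reading is 1.8·x + 491.67.
(1.8·x + 491.67) - x = 517  ⇒  (0.8)·x = 25.33  ⇒  x = 31.6625°C.
In Fahrenheit: 31.6625 × 1.8 + 32 = 88.99°F.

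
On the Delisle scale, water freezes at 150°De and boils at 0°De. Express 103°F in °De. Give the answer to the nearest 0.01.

90.83°De

First in Celsius: (103 - 32) × 5/9 = 39.4444°C.
Linearly onto the Delisle scale: 150 + (39.4444 / 100) × (0 - 150) = 90.83°De.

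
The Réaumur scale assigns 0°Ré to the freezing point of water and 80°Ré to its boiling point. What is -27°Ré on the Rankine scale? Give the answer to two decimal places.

Linear interpolation between the fixed points: C = (-27 - 0) × 100 / (80 - 0) = -33.7500°C.
Then -33.7500 × 1.8 + 491.67 = 430.92°R.

430.92°R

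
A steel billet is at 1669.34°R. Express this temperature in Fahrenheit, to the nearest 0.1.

In Celsius: (1669.34 - 491.67) × 5/9 = 654.2611°C.
In Fahrenheit: 654.2611 × 1.8 + 32 = 1209.7°F.

1209.7°F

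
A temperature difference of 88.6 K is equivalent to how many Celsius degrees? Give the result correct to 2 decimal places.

88.60°C

Kelvin and Celsius degrees are the same size, so the interval is unchanged: 88.60.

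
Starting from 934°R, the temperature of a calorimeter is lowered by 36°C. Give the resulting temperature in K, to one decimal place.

482.9 K

Initial temperature in Celsius: (934 - 491.67) × 5/9 = 245.7389°C.
Final Celsius temperature: 245.7389 - 36.0000 = 209.7389°C.
In kelvin: 209.7389 + 273.15 = 482.9 K.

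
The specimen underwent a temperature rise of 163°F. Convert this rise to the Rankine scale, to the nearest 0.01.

Fahrenheit and Rankine degrees are the same size, so the interval is unchanged: 163.00.

163.00°R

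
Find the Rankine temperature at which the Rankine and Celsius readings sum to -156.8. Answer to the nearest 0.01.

Let R be the Rankine reading. The Celsius reading is C = 5/9·R - 273.15.
Require R + C = -156.8: (14/9)·R - 273.15 = -156.8.
R = (-156.8 + 273.15) / (14/9) = 74.80.

74.80°R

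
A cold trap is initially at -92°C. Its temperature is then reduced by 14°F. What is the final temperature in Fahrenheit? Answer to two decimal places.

The 14°F change is an interval, so only the factor 5/9 applies: -14 × 5/9 = -7.7778°C.
Final Celsius temperature: -92.0000 - 7.7778 = -99.7778°C.
In Fahrenheit: -99.7778 × 1.8 + 32 = -147.60°F.

-147.60°F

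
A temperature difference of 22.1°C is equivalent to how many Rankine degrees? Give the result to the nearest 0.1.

Only the scale ratio 1.8 matters for a change in temperature.
22.1 × 1.8 = 39.8.

39.8°R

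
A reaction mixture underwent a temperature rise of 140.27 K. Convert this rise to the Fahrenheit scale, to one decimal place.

252.5°F

For a temperature interval the offset drops out; only the factor 1.8 applies.
140.27 × 1.8 = 252.5.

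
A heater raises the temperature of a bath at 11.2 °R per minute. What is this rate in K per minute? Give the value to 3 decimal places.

The quantity depends on a temperature interval, so only the ratio of degree sizes applies; the offset between the scales is irrelevant.
A change of 1°R is a change of 5/9 K, so 11.2 × 5/9 = 6.222.

6.222 K/minute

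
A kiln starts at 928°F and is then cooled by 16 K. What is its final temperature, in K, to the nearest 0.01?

754.93 K

Initial temperature in Celsius: (928 - 32) × 5/9 = 497.7778°C.
The 16 K change is an interval; Kelvin and Celsius degrees are the same size, so ΔC = -16°C.
Final Celsius temperature: 497.7778 - 16.0000 = 481.7778°C.
In kelvin: 481.7778 + 273.15 = 754.93 K.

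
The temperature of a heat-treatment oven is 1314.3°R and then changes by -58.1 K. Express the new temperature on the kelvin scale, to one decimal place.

Initial temperature in Celsius: (1314.3 - 491.67) × 5/9 = 457.0167°C.
The 58.1 K change is an interval; Kelvin and Celsius degrees are the same size, so ΔC = -58.1°C.
Final Celsius temperature: 457.0167 - 58.1000 = 398.9167°C.
In kelvin: 398.9167 + 273.15 = 672.1 K.

672.1 K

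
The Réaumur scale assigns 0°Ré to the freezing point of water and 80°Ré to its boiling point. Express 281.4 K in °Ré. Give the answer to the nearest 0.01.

6.60°Ré

First in Celsius: 281.4 - 273.15 = 8.2500°C.
Linearly onto the Réaumur scale: 0 + (8.2500 / 100) × (80 - 0) = 6.60°Ré.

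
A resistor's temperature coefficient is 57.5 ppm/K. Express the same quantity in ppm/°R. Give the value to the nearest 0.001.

Since only a temperature interval is involved, the additive offset between the scales drops out.
A change of 1°R is a change of 5/9 K, so per °R the value is 57.5 × 5/9 = 31.944.

31.944 ppm/°R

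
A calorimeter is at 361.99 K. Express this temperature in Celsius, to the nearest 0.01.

88.84°C

In Celsius: 361.99 - 273.15 = 88.8400°C.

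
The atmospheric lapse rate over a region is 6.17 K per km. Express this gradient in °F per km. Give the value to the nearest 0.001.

11.106 °F/km

The quantity depends on a temperature interval, so only the ratio of degree sizes applies; the offset between the scales is irrelevant.
A change of 1 K is a change of 1.8°F, so 6.17 × 1.8 = 11.106.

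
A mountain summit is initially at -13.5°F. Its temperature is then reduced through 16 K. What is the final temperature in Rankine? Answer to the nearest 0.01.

Initial temperature in Celsius: (-13.5 - 32) × 5/9 = -25.2778°C.
The 16 K change is an interval; Kelvin and Celsius degrees are the same size, so ΔC = -16°C.
Final Celsius temperature: -25.2778 - 16.0000 = -41.2778°C.
In Rankine: -41.2778 × 1.8 + 491.67 = 417.37°R.

417.37°R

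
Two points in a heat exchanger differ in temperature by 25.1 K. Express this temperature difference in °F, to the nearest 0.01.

45.18°F

Only the scale ratio 1.8 matters for a change in temperature.
25.1 × 1.8 = 45.18.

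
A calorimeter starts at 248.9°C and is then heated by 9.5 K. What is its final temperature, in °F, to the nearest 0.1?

497.1°F

The 9.5 K change is an interval; Kelvin and Celsius degrees are the same size, so ΔC = +9.5°C.
Final Celsius temperature: 248.9000 + 9.5000 = 258.4000°C.
In Fahrenheit: 258.4000 × 1.8 + 32 = 497.1°F.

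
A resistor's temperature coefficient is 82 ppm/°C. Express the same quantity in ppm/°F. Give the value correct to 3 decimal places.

45.556 ppm/°F

Since only a temperature interval is involved, the additive offset between the scales drops out.
A change of 1°F is a change of 5/9°C, so per °F the value is 82 × 5/9 = 45.556.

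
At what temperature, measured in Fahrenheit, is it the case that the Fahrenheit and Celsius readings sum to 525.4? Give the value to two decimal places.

349.19°F

Let F be the Fahrenheit reading. The Celsius reading is C = 5/9·F - 17.7778.
Require F + C = 525.4: (14/9)·F - 17.7778 = 525.4.
F = (525.4 + 17.7778) / (14/9) = 349.19.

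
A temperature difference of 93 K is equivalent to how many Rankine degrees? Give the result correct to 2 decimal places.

167.40°R

Only the scale ratio 1.8 matters for a change in temperature.
93 × 1.8 = 167.40.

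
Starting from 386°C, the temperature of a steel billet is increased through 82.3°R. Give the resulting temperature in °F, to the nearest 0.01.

809.10°F

The 82.3°R change is an interval, so only the factor 5/9 applies: +82.3 × 5/9 = +45.7222°C.
Final Celsius temperature: 386.0000 + 45.7222 = 431.7222°C.
In Fahrenheit: 431.7222 × 1.8 + 32 = 809.10°F.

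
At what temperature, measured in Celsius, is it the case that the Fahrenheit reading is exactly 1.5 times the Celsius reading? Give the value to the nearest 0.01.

-106.67°C

Let C be the Celsius reading. The Fahrenheit reading is F = 1.8·C + 32.
Require F = 1.5·C: 1.8·C + 32 = 1.5·C.
(0.3)·C = -32  ⇒  C = -106.67.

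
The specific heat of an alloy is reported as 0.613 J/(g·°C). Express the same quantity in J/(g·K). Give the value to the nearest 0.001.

Since only a temperature interval is involved, the additive offset between the scales drops out.
A change of 1 K is a change of 1°C, so per K the value is 0.613 × 1 = 0.613.

0.613 J/(g·K)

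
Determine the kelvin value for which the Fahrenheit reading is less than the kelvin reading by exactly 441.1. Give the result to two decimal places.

23.21 K

Let K be the kelvin reading. The Fahrenheit reading is F = 1.8·K - 459.67.
Require F - K = -441.1: (0.8)·K - 459.67 = -441.1.
K = (-441.1 + 459.67) / (0.8) = 23.21.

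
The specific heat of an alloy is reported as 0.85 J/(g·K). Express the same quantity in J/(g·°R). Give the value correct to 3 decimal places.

Since only a temperature interval is involved, the additive offset between the scales drops out.
A change of 1°R is a change of 5/9 K, so per °R the value is 0.85 × 5/9 = 0.472.

0.472 J/(g·°R)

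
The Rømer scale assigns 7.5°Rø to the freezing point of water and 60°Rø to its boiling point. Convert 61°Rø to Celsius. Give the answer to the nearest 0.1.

Linear interpolation between the fixed points: C = (61 - 7.5) × 100 / (60 - 7.5) = 101.9048°C.

101.9°C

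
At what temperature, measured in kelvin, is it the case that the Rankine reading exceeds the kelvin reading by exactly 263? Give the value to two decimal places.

328.75 K

Let K be the kelvin reading. The Rankine reading is R = 1.8·K.
Require R - K = 263: (0.8)·K = 263.
K = (263) / (0.8) = 328.75.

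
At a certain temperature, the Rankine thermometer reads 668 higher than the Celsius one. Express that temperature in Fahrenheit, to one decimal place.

Let x be the Celsius reading; then the Rankine reading is 1.8·x + 491.67.
(1.8·x + 491.67) - x = 668  ⇒  (0.8)·x = 176.33  ⇒  x = 220.4125°C.
In Fahrenheit: 220.4125 × 1.8 + 32 = 428.7°F.

428.7°F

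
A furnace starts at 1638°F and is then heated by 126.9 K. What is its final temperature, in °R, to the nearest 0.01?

Initial temperature in Celsius: (1638 - 32) × 5/9 = 892.2222°C.
The 126.9 K change is an interval; Kelvin and Celsius degrees are the same size, so ΔC = +126.9°C.
Final Celsius temperature: 892.2222 + 126.9000 = 1019.1222°C.
In Rankine: 1019.1222 × 1.8 + 491.67 = 2326.09°R.

2326.09°R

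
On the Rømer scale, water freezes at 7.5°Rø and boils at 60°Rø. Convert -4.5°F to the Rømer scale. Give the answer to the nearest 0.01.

-3.15°Rø

First in Celsius: (-4.5 - 32) × 5/9 = -20.2778°C.
Linearly onto the Rømer scale: 7.5 + (-20.2778 / 100) × (60 - 7.5) = -3.15°Rø.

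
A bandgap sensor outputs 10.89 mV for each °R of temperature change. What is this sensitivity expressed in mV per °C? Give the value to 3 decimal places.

Since only a temperature interval is involved, the additive offset between the scales drops out.
A change of 1°C is a change of 1.8°R, so per °C the value is 10.89 × 1.8 = 19.602.

19.602 mV per °C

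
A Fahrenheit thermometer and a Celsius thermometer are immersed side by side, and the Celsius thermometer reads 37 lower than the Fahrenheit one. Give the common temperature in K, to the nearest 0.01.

279.40 K

Let x be the Fahrenheit reading; then the Celsius reading is 5/9·x - 17.7778.
(5/9·x - 17.7778) - x = -37  ⇒  (-4/9)·x = -19.2222  ⇒  x = 43.2500°F.
In Celsius: (43.25 - 32) × 5/9 = 6.2500°C.
In kelvin: 6.2500 + 273.15 = 279.40 K.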